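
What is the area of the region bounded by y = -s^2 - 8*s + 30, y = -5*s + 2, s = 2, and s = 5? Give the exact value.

The difference (-s^2 - 8*s + 30) - (-5*s + 2) = -s^2 - 3*s + 28 changes sign at s = 4 inside [2, 5], so split the integral there.
∫[2,4] (-s^2 - 3*s + 28) ds = 58/3.
∫[4,5] (-s^2 - 3*s + 28) ds = -35/6; the area of that piece is 35/6.
Total area = 58/3 + 35/6 = 151/6.

151/6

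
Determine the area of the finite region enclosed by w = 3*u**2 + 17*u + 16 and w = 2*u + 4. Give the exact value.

27/2

Set the curves equal: 3*u**2 + 17*u + 16 = 2*u + 4, so 3*u**2 + 15*u + 12 = 0, which factors as 3*(u + 1)*(u + 4) = 0. The curves meet at u = -4, -1.
On [-4, -1], w = 2*u + 4 is on top; that piece has area ∫[-4,-1] (-(3*u**2 + 15*u + 12)) du = 27/2.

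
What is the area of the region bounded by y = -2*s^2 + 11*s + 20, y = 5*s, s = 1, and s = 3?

140/3

On [1, 3], (-2*s^2 + 11*s + 20) - (5*s) = -2*s^2 + 6*s + 20 is ≥ 0 throughout, so the area is a single integral of |-2*s^2 + 6*s + 20|.
∫[1,3] (-2*s^2 + 6*s + 20) ds = 140/3.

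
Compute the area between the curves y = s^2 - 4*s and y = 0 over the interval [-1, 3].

34/3

The difference (s^2 - 4*s) - (0) = s^2 - 4*s changes sign at s = 0 inside [-1, 3], so split the integral there.
∫[-1,0] (s^2 - 4*s) ds = 7/3.
∫[0,3] (s^2 - 4*s) ds = -9; the area of that piece is 9.
Total area = 7/3 + 9 = 34/3.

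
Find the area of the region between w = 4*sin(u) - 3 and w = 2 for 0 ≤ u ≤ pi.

-8 + 5*pi

On [0, pi], (4*sin(u) - 3) - (2) = 4*sin(u) - 5 is ≤ 0 throughout, so the area is a single integral of |4*sin(u) - 5|.
∫[0,pi] (4*sin(u) - 5) du = 8 - 5*pi; the area of that piece is -8 + 5*pi.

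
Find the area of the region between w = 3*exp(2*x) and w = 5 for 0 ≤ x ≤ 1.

The difference (3*exp(2*x)) - (5) = 3*exp(2*x) - 5 changes sign at x = -log(3)/2 + log(5)/2 inside [0, 1], so split the integral there.
∫[0,-log(3)/2 + log(5)/2] (3*exp(2*x) - 5) dx = log(9*sqrt(15)/125) + 1; the area of that piece is -1 + log(25*sqrt(15)/27).
∫[-log(3)/2 + log(5)/2,1] (3*exp(2*x) - 5) dx = -15/2 - 5*log(3)/2 + 5*log(5)/2 + 3*exp(2)/2.
Total area = (-1 + log(25*sqrt(15)/27)) + (-15/2 - 5*log(3)/2 + 5*log(5)/2 + 3*exp(2)/2) = -17/2 - 11*log(3)/2 + log(15)/2 + 9*log(5)/2 + 3*exp(2)/2.

-17/2 - 11*log(3)/2 + log(15)/2 + 9*log(5)/2 + 3*exp(2)/2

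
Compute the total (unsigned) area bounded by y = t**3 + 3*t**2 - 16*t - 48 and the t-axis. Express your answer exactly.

517/2

The curve meets the t-axis where t**3 + 3*t**2 - 16*t - 48 = 0, i.e. (t - 4)*(t + 3)*(t + 4) = 0, at t = -4, -3, 4.
On [-4, -3] the curve lies above the axis; ∫[-4,-3] (t**3 + 3*t**2 - 16*t - 48) dt = 5/4, giving area 5/4.
On [-3, 4] the curve lies below the axis; ∫[-3,4] (t**3 + 3*t**2 - 16*t - 48) dt = -1029/4, giving area 1029/4.
Total area = 5/4 + 1029/4 = 517/2.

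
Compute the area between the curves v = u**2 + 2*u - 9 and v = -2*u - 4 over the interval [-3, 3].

124/3

The difference (u**2 + 2*u - 9) - (-2*u - 4) = u**2 + 4*u - 5 changes sign at u = 1 inside [-3, 3], so split the integral there.
∫[-3,1] (u**2 + 4*u - 5) du = -80/3; the area of that piece is 80/3.
∫[1,3] (u**2 + 4*u - 5) du = 44/3.
Total area = 80/3 + 44/3 = 124/3.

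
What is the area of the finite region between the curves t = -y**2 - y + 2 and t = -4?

Both boundary curves give t as a function of y, so integrate with respect to y. Setting them equal: -y**2 - y + 6 = 0, i.e. -(y - 2)*(y + 3) = 0, so they meet at y = -3, 2.
For y in [-3, 2], t = -y**2 - y + 2 is on the right; area = ∫[-3,2] (-y**2 - y + 6) dy = 125/6.

125/6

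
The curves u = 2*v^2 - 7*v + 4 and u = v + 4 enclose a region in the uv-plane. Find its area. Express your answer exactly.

Both boundary curves give u as a function of v, so integrate with respect to v. Setting them equal: 2*v^2 - 8*v = 0, i.e. 2*v*(v - 4) = 0, so they meet at v = 0, 4.
For v in [0, 4], u = 2*v^2 - 7*v + 4 is on the left; area = ∫[0,4] (-(2*v^2 - 8*v)) dv = 64/3.

64/3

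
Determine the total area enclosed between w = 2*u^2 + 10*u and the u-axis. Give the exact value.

The curve meets the u-axis where 2*u^2 + 10*u = 0, i.e. 2*u*(u + 5) = 0, at u = -5, 0.
On [-5, 0] the curve lies below the axis; ∫[-5,0] (2*u^2 + 10*u) du = -125/3, giving area 125/3.

125/3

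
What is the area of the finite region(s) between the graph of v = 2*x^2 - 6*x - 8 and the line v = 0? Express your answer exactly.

The curve meets the x-axis where 2*x^2 - 6*x - 8 = 0, i.e. 2*(x - 4)*(x + 1) = 0, at x = -1, 4.
On [-1, 4] the curve lies below the axis; ∫[-1,4] (2*x^2 - 6*x - 8) dx = -125/3, giving area 125/3.

125/3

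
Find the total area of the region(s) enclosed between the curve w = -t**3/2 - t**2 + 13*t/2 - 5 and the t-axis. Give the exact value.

1741/24

The curve meets the t-axis where -t**3/2 - t**2 + 13*t/2 - 5 = 0, i.e. -(t - 2)*(t - 1)*(t + 5)/2 = 0, at t = -5, 1, 2.
On [-5, 1] the curve lies below the axis; ∫[-5,1] (-t**3/2 - t**2 + 13*t/2 - 5) dt = -72, giving area 72.
On [1, 2] the curve lies above the axis; ∫[1,2] (-t**3/2 - t**2 + 13*t/2 - 5) dt = 13/24, giving area 13/24.
Total area = 72 + 13/24 = 1741/24.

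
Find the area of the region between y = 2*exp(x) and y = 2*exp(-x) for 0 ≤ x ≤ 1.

On [0, 1], (2*exp(x)) - (2*exp(-x)) = 2*exp(x) - 2*exp(-x) is ≥ 0 throughout, so the area is a single integral of |2*exp(x) - 2*exp(-x)|.
∫[0,1] (2*exp(x) - 2*exp(-x)) dx = -4 + 2*exp(-1) + 2*exp(1).

-4 + 2*exp(-1) + 2*exp(1)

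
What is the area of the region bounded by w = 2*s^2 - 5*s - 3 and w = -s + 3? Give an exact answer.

Set the curves equal: 2*s^2 - 5*s - 3 = -s + 3, so 2*s^2 - 4*s - 6 = 0, which factors as 2*(s - 3)*(s + 1) = 0. The curves meet at s = -1, 3.
On [-1, 3], w = -s + 3 is on top; that piece has area ∫[-1,3] (-(2*s^2 - 4*s - 6)) ds = 64/3.

64/3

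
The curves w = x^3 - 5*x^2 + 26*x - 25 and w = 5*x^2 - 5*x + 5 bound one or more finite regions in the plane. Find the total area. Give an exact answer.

37/12

Set the curves equal: x^3 - 5*x^2 + 26*x - 25 = 5*x^2 - 5*x + 5, so x^3 - 10*x^2 + 31*x - 30 = 0, which factors as (x - 5)*(x - 3)*(x - 2) = 0. The curves meet at x = 2, 3, 5.
On [2, 3], w = x^3 - 5*x^2 + 26*x - 25 is on top; that piece has area ∫[2,3] (x^3 - 10*x^2 + 31*x - 30) dx = 5/12.
On [3, 5], w = 5*x^2 - 5*x + 5 is on top; that piece has area ∫[3,5] (-(x^3 - 10*x^2 + 31*x - 30)) dx = 8/3.
Total enclosed area = 5/12 + 8/3 = 37/12.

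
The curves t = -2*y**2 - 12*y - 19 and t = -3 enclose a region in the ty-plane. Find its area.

8/3

Both boundary curves give t as a function of y, so integrate with respect to y. Setting them equal: -2*y**2 - 12*y - 16 = 0, i.e. -2*(y + 2)*(y + 4) = 0, so they meet at y = -4, -2.
For y in [-4, -2], t = -2*y**2 - 12*y - 19 is on the right; area = ∫[-4,-2] (-2*y**2 - 12*y - 16) dy = 8/3.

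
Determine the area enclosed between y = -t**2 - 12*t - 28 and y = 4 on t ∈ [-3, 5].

1208/3

On [-3, 5], (-t**2 - 12*t - 28) - (4) = -t**2 - 12*t - 32 is ≤ 0 throughout, so the area is a single integral of |-t**2 - 12*t - 32|.
∫[-3,5] (-t**2 - 12*t - 32) dt = -1208/3; the area of that piece is 1208/3.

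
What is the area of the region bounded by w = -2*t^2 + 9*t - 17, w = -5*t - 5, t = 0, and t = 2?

The difference (-2*t^2 + 9*t - 17) - (-5*t - 5) = -2*t^2 + 14*t - 12 changes sign at t = 1 inside [0, 2], so split the integral there.
∫[0,1] (-2*t^2 + 14*t - 12) dt = -17/3; the area of that piece is 17/3.
∫[1,2] (-2*t^2 + 14*t - 12) dt = 13/3.
Total area = 17/3 + 13/3 = 10.

10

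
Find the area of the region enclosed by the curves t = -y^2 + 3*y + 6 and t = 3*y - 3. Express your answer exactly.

Both boundary curves give t as a function of y, so integrate with respect to y. Setting them equal: -y^2 + 9 = 0, i.e. -(y - 3)*(y + 3) = 0, so they meet at y = -3, 3.
For y in [-3, 3], t = -y^2 + 3*y + 6 is on the right; area = ∫[-3,3] (-y^2 + 9) dy = 36.

36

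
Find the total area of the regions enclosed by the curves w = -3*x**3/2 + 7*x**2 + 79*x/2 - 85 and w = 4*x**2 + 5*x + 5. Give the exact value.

5137/8

Set the curves equal: -3*x**3/2 + 7*x**2 + 79*x/2 - 85 = 4*x**2 + 5*x + 5, so -3*x**3/2 + 3*x**2 + 69*x/2 - 90 = 0, which factors as -3*(x - 4)*(x - 3)*(x + 5)/2 = 0. The curves meet at x = -5, 3, 4.
On [-5, 3], w = 4*x**2 + 5*x + 5 is on top; that piece has area ∫[-5,3] (-(-3*x**3/2 + 3*x**2 + 69*x/2 - 90)) dx = 640.
On [3, 4], w = -3*x**3/2 + 7*x**2 + 79*x/2 - 85 is on top; that piece has area ∫[3,4] (-3*x**3/2 + 3*x**2 + 69*x/2 - 90) dx = 17/8.
Total enclosed area = 640 + 17/8 = 5137/8.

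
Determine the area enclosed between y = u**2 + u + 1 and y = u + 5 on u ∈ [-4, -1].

37/3

The difference (u**2 + u + 1) - (u + 5) = u**2 - 4 changes sign at u = -2 inside [-4, -1], so split the integral there.
∫[-4,-2] (u**2 - 4) du = 32/3.
∫[-2,-1] (u**2 - 4) du = -5/3; the area of that piece is 5/3.
Total area = 32/3 + 5/3 = 37/3.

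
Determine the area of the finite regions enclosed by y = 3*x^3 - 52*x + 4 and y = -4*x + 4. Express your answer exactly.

384

Set the curves equal: 3*x^3 - 52*x + 4 = -4*x + 4, so 3*x^3 - 48*x = 0, which factors as 3*x*(x - 4)*(x + 4) = 0. The curves meet at x = -4, 0, 4.
On [-4, 0], y = 3*x^3 - 52*x + 4 is on top; that piece has area ∫[-4,0] (3*x^3 - 48*x) dx = 192.
On [0, 4], y = -4*x + 4 is on top; that piece has area ∫[0,4] (-(3*x^3 - 48*x)) dx = 192.
Total enclosed area = 192 + 192 = 384.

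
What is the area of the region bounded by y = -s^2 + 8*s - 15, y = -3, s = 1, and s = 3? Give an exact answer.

4

The difference (-s^2 + 8*s - 15) - (-3) = -s^2 + 8*s - 12 changes sign at s = 2 inside [1, 3], so split the integral there.
∫[1,2] (-s^2 + 8*s - 12) ds = -7/3; the area of that piece is 7/3.
∫[2,3] (-s^2 + 8*s - 12) ds = 5/3.
Total area = 7/3 + 5/3 = 4.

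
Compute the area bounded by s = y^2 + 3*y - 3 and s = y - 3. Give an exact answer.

4/3

Both boundary curves give s as a function of y, so integrate with respect to y. Setting them equal: y^2 + 2*y = 0, i.e. y*(y + 2) = 0, so they meet at y = -2, 0.
For y in [-2, 0], s = y^2 + 3*y - 3 is on the left; area = ∫[-2,0] (-(y^2 + 2*y)) dy = 4/3.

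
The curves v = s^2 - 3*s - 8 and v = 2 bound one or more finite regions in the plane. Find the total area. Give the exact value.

Set the curves equal: s^2 - 3*s - 8 = 2, so s^2 - 3*s - 10 = 0, which factors as (s - 5)*(s + 2) = 0. The curves meet at s = -2, 5.
On [-2, 5], v = 2 is on top; that piece has area ∫[-2,5] (-(s^2 - 3*s - 10)) ds = 343/6.

343/6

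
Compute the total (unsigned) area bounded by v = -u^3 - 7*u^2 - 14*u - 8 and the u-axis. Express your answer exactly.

37/12

The curve meets the u-axis where -u^3 - 7*u^2 - 14*u - 8 = 0, i.e. -(u + 1)*(u + 2)*(u + 4) = 0, at u = -4, -2, -1.
On [-4, -2] the curve lies below the axis; ∫[-4,-2] (-u^3 - 7*u^2 - 14*u - 8) du = -8/3, giving area 8/3.
On [-2, -1] the curve lies above the axis; ∫[-2,-1] (-u^3 - 7*u^2 - 14*u - 8) du = 5/12, giving area 5/12.
Total area = 8/3 + 5/12 = 37/12.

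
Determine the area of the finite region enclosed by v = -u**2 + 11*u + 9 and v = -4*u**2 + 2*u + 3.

Set the curves equal: -u**2 + 11*u + 9 = -4*u**2 + 2*u + 3, so 3*u**2 + 9*u + 6 = 0, which factors as 3*(u + 1)*(u + 2) = 0. The curves meet at u = -2, -1.
On [-2, -1], v = -4*u**2 + 2*u + 3 is on top; that piece has area ∫[-2,-1] (-(3*u**2 + 9*u + 6)) du = 1/2.

1/2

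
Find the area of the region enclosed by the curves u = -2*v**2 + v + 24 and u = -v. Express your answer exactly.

343/3

Both boundary curves give u as a function of v, so integrate with respect to v. Setting them equal: -2*v**2 + 2*v + 24 = 0, i.e. -2*(v - 4)*(v + 3) = 0, so they meet at v = -3, 4.
For v in [-3, 4], u = -2*v**2 + v + 24 is on the right; area = ∫[-3,4] (-2*v**2 + 2*v + 24) dv = 343/3.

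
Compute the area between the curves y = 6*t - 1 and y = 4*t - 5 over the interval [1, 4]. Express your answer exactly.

On [1, 4], (6*t - 1) - (4*t - 5) = 2*t + 4 is ≥ 0 throughout, so the area is a single integral of |2*t + 4|.
∫[1,4] (2*t + 4) dt = 27.

27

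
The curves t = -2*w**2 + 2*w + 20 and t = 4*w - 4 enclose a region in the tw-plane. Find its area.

343/3

Both boundary curves give t as a function of w, so integrate with respect to w. Setting them equal: -2*w**2 - 2*w + 24 = 0, i.e. -2*(w - 3)*(w + 4) = 0, so they meet at w = -4, 3.
For w in [-4, 3], t = -2*w**2 + 2*w + 20 is on the right; area = ∫[-4,3] (-2*w**2 - 2*w + 24) dw = 343/3.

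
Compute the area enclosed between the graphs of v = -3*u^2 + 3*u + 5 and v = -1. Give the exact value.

27/2

Set the curves equal: -3*u^2 + 3*u + 5 = -1, so -3*u^2 + 3*u + 6 = 0, which factors as -3*(u - 2)*(u + 1) = 0. The curves meet at u = -1, 2.
On [-1, 2], v = -3*u^2 + 3*u + 5 is on top; that piece has area ∫[-1,2] (-3*u^2 + 3*u + 6) du = 27/2.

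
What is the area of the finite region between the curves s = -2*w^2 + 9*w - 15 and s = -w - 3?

1/3

Both boundary curves give s as a function of w, so integrate with respect to w. Setting them equal: -2*w^2 + 10*w - 12 = 0, i.e. -2*(w - 3)*(w - 2) = 0, so they meet at w = 2, 3.
For w in [2, 3], s = -2*w^2 + 9*w - 15 is on the right; area = ∫[2,3] (-2*w^2 + 10*w - 12) dw = 1/3.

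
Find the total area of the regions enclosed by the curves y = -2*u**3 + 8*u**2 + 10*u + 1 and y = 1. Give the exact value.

443/3

Set the curves equal: -2*u**3 + 8*u**2 + 10*u + 1 = 1, so -2*u**3 + 8*u**2 + 10*u = 0, which factors as -2*u*(u - 5)*(u + 1) = 0. The curves meet at u = -1, 0, 5.
On [-1, 0], y = 1 is on top; that piece has area ∫[-1,0] (-(-2*u**3 + 8*u**2 + 10*u)) du = 11/6.
On [0, 5], y = -2*u**3 + 8*u**2 + 10*u + 1 is on top; that piece has area ∫[0,5] (-2*u**3 + 8*u**2 + 10*u) du = 875/6.
Total enclosed area = 11/6 + 875/6 = 443/3.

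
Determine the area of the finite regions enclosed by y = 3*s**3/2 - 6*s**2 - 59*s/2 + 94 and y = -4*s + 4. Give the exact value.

Set the curves equal: 3*s**3/2 - 6*s**2 - 59*s/2 + 94 = -4*s + 4, so 3*s**3/2 - 6*s**2 - 51*s/2 + 90 = 0, which factors as 3*(s - 5)*(s - 3)*(s + 4)/2 = 0. The curves meet at s = -4, 3, 5.
On [-4, 3], y = 3*s**3/2 - 6*s**2 - 59*s/2 + 94 is on top; that piece has area ∫[-4,3] (3*s**3/2 - 6*s**2 - 51*s/2 + 90) ds = 3773/8.
On [3, 5], y = -4*s + 4 is on top; that piece has area ∫[3,5] (-(3*s**3/2 - 6*s**2 - 51*s/2 + 90)) ds = 16.
Total enclosed area = 3773/8 + 16 = 3901/8.

3901/8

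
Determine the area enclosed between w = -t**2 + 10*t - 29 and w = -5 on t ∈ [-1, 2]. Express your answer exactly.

60

On [-1, 2], (-t**2 + 10*t - 29) - (-5) = -t**2 + 10*t - 24 is ≤ 0 throughout, so the area is a single integral of |-t**2 + 10*t - 24|.
∫[-1,2] (-t**2 + 10*t - 24) dt = -60; the area of that piece is 60.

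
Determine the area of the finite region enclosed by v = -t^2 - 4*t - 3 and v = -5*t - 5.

9/2

Set the curves equal: -t^2 - 4*t - 3 = -5*t - 5, so -t^2 + t + 2 = 0, which factors as -(t - 2)*(t + 1) = 0. The curves meet at t = -1, 2.
On [-1, 2], v = -t^2 - 4*t - 3 is on top; that piece has area ∫[-1,2] (-t^2 + t + 2) dt = 9/2.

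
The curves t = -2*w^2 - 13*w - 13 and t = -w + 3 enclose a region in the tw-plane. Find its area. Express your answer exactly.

8/3

Both boundary curves give t as a function of w, so integrate with respect to w. Setting them equal: -2*w^2 - 12*w - 16 = 0, i.e. -2*(w + 2)*(w + 4) = 0, so they meet at w = -4, -2.
For w in [-4, -2], t = -2*w^2 - 13*w - 13 is on the right; area = ∫[-4,-2] (-2*w^2 - 12*w - 16) dw = 8/3.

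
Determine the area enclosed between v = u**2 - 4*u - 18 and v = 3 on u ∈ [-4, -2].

10

The difference (u**2 - 4*u - 18) - (3) = u**2 - 4*u - 21 changes sign at u = -3 inside [-4, -2], so split the integral there.
∫[-4,-3] (u**2 - 4*u - 21) du = 16/3.
∫[-3,-2] (u**2 - 4*u - 21) du = -14/3; the area of that piece is 14/3.
Total area = 16/3 + 14/3 = 10.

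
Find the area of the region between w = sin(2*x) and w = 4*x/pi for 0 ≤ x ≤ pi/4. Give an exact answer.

On [0, pi/4], (sin(2*x)) - (4*x/pi) = -4*x/pi + sin(2*x) is ≥ 0 throughout, so the area is a single integral of |-4*x/pi + sin(2*x)|.
∫[0,pi/4] (-4*x/pi + sin(2*x)) dx = 1/2 - pi/8.

1/2 - pi/8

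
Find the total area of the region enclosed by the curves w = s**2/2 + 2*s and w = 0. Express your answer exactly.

Set the curves equal: s**2/2 + 2*s = 0, so s**2/2 + 2*s = 0, which factors as s*(s + 4)/2 = 0. The curves meet at s = -4, 0.
On [-4, 0], w = 0 is on top; that piece has area ∫[-4,0] (-(s**2/2 + 2*s)) ds = 16/3.

16/3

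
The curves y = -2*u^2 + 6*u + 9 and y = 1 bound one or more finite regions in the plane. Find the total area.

Set the curves equal: -2*u^2 + 6*u + 9 = 1, so -2*u^2 + 6*u + 8 = 0, which factors as -2*(u - 4)*(u + 1) = 0. The curves meet at u = -1, 4.
On [-1, 4], y = -2*u^2 + 6*u + 9 is on top; that piece has area ∫[-1,4] (-2*u^2 + 6*u + 8) du = 125/3.

125/3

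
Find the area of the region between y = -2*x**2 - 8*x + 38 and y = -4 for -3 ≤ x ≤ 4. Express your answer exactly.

The difference (-2*x**2 - 8*x + 38) - (-4) = -2*x**2 - 8*x + 42 changes sign at x = 3 inside [-3, 4], so split the integral there.
∫[-3,3] (-2*x**2 - 8*x + 42) dx = 216.
∫[3,4] (-2*x**2 - 8*x + 42) dx = -32/3; the area of that piece is 32/3.
Total area = 216 + 32/3 = 680/3.

680/3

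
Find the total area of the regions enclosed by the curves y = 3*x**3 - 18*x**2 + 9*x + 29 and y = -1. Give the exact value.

243/2

Set the curves equal: 3*x**3 - 18*x**2 + 9*x + 29 = -1, so 3*x**3 - 18*x**2 + 9*x + 30 = 0, which factors as 3*(x - 5)*(x - 2)*(x + 1) = 0. The curves meet at x = -1, 2, 5.
On [-1, 2], y = 3*x**3 - 18*x**2 + 9*x + 29 is on top; that piece has area ∫[-1,2] (3*x**3 - 18*x**2 + 9*x + 30) dx = 243/4.
On [2, 5], y = -1 is on top; that piece has area ∫[2,5] (-(3*x**3 - 18*x**2 + 9*x + 30)) dx = 243/4.
Total enclosed area = 243/4 + 243/4 = 243/2.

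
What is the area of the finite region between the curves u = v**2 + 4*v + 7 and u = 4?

4/3

Both boundary curves give u as a function of v, so integrate with respect to v. Setting them equal: v**2 + 4*v + 3 = 0, i.e. (v + 1)*(v + 3) = 0, so they meet at v = -3, -1.
For v in [-3, -1], u = v**2 + 4*v + 7 is on the left; area = ∫[-3,-1] (-(v**2 + 4*v + 3)) dv = 4/3.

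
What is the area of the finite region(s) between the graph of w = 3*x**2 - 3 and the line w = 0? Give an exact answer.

4

The curve meets the x-axis where 3*x**2 - 3 = 0, i.e. 3*(x - 1)*(x + 1) = 0, at x = -1, 1.
On [-1, 1] the curve lies below the axis; ∫[-1,1] (3*x**2 - 3) dx = -4, giving area 4.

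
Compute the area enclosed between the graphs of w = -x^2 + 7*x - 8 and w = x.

Set the curves equal: -x^2 + 7*x - 8 = x, so -x^2 + 6*x - 8 = 0, which factors as -(x - 4)*(x - 2) = 0. The curves meet at x = 2, 4.
On [2, 4], w = -x^2 + 7*x - 8 is on top; that piece has area ∫[2,4] (-x^2 + 6*x - 8) dx = 4/3.

4/3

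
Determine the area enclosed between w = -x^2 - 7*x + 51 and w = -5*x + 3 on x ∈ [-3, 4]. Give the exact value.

896/3

On [-3, 4], (-x^2 - 7*x + 51) - (-5*x + 3) = -x^2 - 2*x + 48 is ≥ 0 throughout, so the area is a single integral of |-x^2 - 2*x + 48|.
∫[-3,4] (-x^2 - 2*x + 48) dx = 896/3.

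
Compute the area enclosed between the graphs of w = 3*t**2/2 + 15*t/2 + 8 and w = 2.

27/4

Set the curves equal: 3*t**2/2 + 15*t/2 + 8 = 2, so 3*t**2/2 + 15*t/2 + 6 = 0, which factors as 3*(t + 1)*(t + 4)/2 = 0. The curves meet at t = -4, -1.
On [-4, -1], w = 2 is on top; that piece has area ∫[-4,-1] (-(3*t**2/2 + 15*t/2 + 6)) dt = 27/4.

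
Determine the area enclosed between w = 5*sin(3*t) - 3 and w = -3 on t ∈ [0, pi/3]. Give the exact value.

On [0, pi/3], (5*sin(3*t) - 3) - (-3) = 5*sin(3*t) is ≥ 0 throughout, so the area is a single integral of |5*sin(3*t)|.
∫[0,pi/3] (5*sin(3*t)) dt = 10/3.

10/3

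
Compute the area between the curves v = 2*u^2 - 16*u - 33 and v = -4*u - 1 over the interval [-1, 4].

620/3

On [-1, 4], (2*u^2 - 16*u - 33) - (-4*u - 1) = 2*u^2 - 12*u - 32 is ≤ 0 throughout, so the area is a single integral of |2*u^2 - 12*u - 32|.
∫[-1,4] (2*u^2 - 12*u - 32) du = -620/3; the area of that piece is 620/3.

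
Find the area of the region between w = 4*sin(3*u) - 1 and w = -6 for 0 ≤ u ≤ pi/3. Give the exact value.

8/3 + 5*pi/3

On [0, pi/3], (4*sin(3*u) - 1) - (-6) = 4*sin(3*u) + 5 is ≥ 0 throughout, so the area is a single integral of |4*sin(3*u) + 5|.
∫[0,pi/3] (4*sin(3*u) + 5) du = 8/3 + 5*pi/3.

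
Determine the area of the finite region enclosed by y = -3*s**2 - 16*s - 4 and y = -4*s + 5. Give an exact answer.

4

Set the curves equal: -3*s**2 - 16*s - 4 = -4*s + 5, so -3*s**2 - 12*s - 9 = 0, which factors as -3*(s + 1)*(s + 3) = 0. The curves meet at s = -3, -1.
On [-3, -1], y = -3*s**2 - 16*s - 4 is on top; that piece has area ∫[-3,-1] (-3*s**2 - 12*s - 9) ds = 4.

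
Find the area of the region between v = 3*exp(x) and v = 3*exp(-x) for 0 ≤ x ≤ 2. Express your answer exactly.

On [0, 2], (3*exp(x)) - (3*exp(-x)) = 3*exp(x) - 3*exp(-x) is ≥ 0 throughout, so the area is a single integral of |3*exp(x) - 3*exp(-x)|.
∫[0,2] (3*exp(x) - 3*exp(-x)) dx = -6 + 3*exp(-2) + 3*exp(2).

-6 + 3*exp(-2) + 3*exp(2)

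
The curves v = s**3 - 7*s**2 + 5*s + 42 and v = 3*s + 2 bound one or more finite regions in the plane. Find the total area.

Set the curves equal: s**3 - 7*s**2 + 5*s + 42 = 3*s + 2, so s**3 - 7*s**2 + 2*s + 40 = 0, which factors as (s - 5)*(s - 4)*(s + 2) = 0. The curves meet at s = -2, 4, 5.
On [-2, 4], v = s**3 - 7*s**2 + 5*s + 42 is on top; that piece has area ∫[-2,4] (s**3 - 7*s**2 + 2*s + 40) ds = 144.
On [4, 5], v = 3*s + 2 is on top; that piece has area ∫[4,5] (-(s**3 - 7*s**2 + 2*s + 40)) ds = 13/12.
Total enclosed area = 144 + 13/12 = 1741/12.

1741/12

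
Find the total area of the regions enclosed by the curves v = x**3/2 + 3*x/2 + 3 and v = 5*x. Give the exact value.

Set the curves equal: x**3/2 + 3*x/2 + 3 = 5*x, so x**3/2 - 7*x/2 + 3 = 0, which factors as (x - 2)*(x - 1)*(x + 3)/2 = 0. The curves meet at x = -3, 1, 2.
On [-3, 1], v = x**3/2 + 3*x/2 + 3 is on top; that piece has area ∫[-3,1] (x**3/2 - 7*x/2 + 3) dx = 16.
On [1, 2], v = 5*x is on top; that piece has area ∫[1,2] (-(x**3/2 - 7*x/2 + 3)) dx = 3/8.
Total enclosed area = 16 + 3/8 = 131/8.

131/8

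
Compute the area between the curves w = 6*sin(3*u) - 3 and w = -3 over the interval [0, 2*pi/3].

8

The difference (6*sin(3*u) - 3) - (-3) = 6*sin(3*u) changes sign at u = pi/3 inside [0, 2*pi/3], so split the integral there.
∫[0,pi/3] (6*sin(3*u)) du = 4.
∫[pi/3,2*pi/3] (6*sin(3*u)) du = -4; the area of that piece is 4.
Total area = 4 + 4 = 8.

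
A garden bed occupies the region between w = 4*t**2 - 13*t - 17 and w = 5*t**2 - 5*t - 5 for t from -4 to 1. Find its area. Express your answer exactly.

The difference (4*t**2 - 13*t - 17) - (5*t**2 - 5*t - 5) = -t**2 - 8*t - 12 changes sign at t = -2 inside [-4, 1], so split the integral there.
∫[-4,-2] (-t**2 - 8*t - 12) dt = 16/3.
∫[-2,1] (-t**2 - 8*t - 12) dt = -27; the area of that piece is 27.
Total area = 16/3 + 27 = 97/3.

97/3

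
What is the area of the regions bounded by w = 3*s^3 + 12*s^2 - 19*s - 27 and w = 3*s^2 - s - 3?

Set the curves equal: 3*s^3 + 12*s^2 - 19*s - 27 = 3*s^2 - s - 3, so 3*s^3 + 9*s^2 - 18*s - 24 = 0, which factors as 3*(s - 2)*(s + 1)*(s + 4) = 0. The curves meet at s = -4, -1, 2.
On [-4, -1], w = 3*s^3 + 12*s^2 - 19*s - 27 is on top; that piece has area ∫[-4,-1] (3*s^3 + 9*s^2 - 18*s - 24) ds = 243/4.
On [-1, 2], w = 3*s^2 - s - 3 is on top; that piece has area ∫[-1,2] (-(3*s^3 + 9*s^2 - 18*s - 24)) ds = 243/4.
Total enclosed area = 243/4 + 243/4 = 243/2.

243/2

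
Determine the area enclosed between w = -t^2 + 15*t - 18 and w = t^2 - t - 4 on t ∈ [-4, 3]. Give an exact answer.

252

The difference (-t^2 + 15*t - 18) - (t^2 - t - 4) = -2*t^2 + 16*t - 14 changes sign at t = 1 inside [-4, 3], so split the integral there.
∫[-4,1] (-2*t^2 + 16*t - 14) dt = -700/3; the area of that piece is 700/3.
∫[1,3] (-2*t^2 + 16*t - 14) dt = 56/3.
Total area = 700/3 + 56/3 = 252.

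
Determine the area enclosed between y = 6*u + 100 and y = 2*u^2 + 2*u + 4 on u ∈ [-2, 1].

On [-2, 1], (6*u + 100) - (2*u^2 + 2*u + 4) = -2*u^2 + 4*u + 96 is ≥ 0 throughout, so the area is a single integral of |-2*u^2 + 4*u + 96|.
∫[-2,1] (-2*u^2 + 4*u + 96) du = 276.

276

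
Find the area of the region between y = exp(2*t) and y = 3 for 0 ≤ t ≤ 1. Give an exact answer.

The difference (exp(2*t)) - (3) = exp(2*t) - 3 changes sign at t = log(3)/2 inside [0, 1], so split the integral there.
∫[0,log(3)/2] (exp(2*t) - 3) dt = 1 - 3*log(3)/2; the area of that piece is -1 + 3*log(3)/2.
∫[log(3)/2,1] (exp(2*t) - 3) dt = -9/2 + 3*log(3)/2 + exp(2)/2.
Total area = (-1 + 3*log(3)/2) + (-9/2 + 3*log(3)/2 + exp(2)/2) = -11/2 + 3*log(3) + exp(2)/2.

-11/2 + 3*log(3) + exp(2)/2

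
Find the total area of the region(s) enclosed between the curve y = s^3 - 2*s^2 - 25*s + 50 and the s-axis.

The curve meets the s-axis where s^3 - 2*s^2 - 25*s + 50 = 0, i.e. (s - 5)*(s - 2)*(s + 5) = 0, at s = -5, 2, 5.
On [-5, 2] the curve lies above the axis; ∫[-5,2] (s^3 - 2*s^2 - 25*s + 50) ds = 4459/12, giving area 4459/12.
On [2, 5] the curve lies below the axis; ∫[2,5] (s^3 - 2*s^2 - 25*s + 50) ds = -153/4, giving area 153/4.
Total area = 4459/12 + 153/4 = 2459/6.

2459/6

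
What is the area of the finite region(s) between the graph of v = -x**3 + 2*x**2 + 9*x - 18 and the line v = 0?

The curve meets the x-axis where -x**3 + 2*x**2 + 9*x - 18 = 0, i.e. -(x - 3)*(x - 2)*(x + 3) = 0, at x = -3, 2, 3.
On [-3, 2] the curve lies below the axis; ∫[-3,2] (-x**3 + 2*x**2 + 9*x - 18) dx = -875/12, giving area 875/12.
On [2, 3] the curve lies above the axis; ∫[2,3] (-x**3 + 2*x**2 + 9*x - 18) dx = 11/12, giving area 11/12.
Total area = 875/12 + 11/12 = 443/6.

443/6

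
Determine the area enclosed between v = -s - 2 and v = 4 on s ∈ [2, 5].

57/2

On [2, 5], (-s - 2) - (4) = -s - 6 is ≤ 0 throughout, so the area is a single integral of |-s - 6|.
∫[2,5] (-s - 6) ds = -57/2; the area of that piece is 57/2.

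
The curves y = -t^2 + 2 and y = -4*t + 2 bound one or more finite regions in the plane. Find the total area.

Set the curves equal: -t^2 + 2 = -4*t + 2, so -t^2 + 4*t = 0, which factors as -t*(t - 4) = 0. The curves meet at t = 0, 4.
On [0, 4], y = -t^2 + 2 is on top; that piece has area ∫[0,4] (-t^2 + 4*t) dt = 32/3.

32/3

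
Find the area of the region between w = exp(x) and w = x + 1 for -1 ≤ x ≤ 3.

On [-1, 3], (exp(x)) - (x + 1) = -x + exp(x) - 1 is ≥ 0 throughout, so the area is a single integral of |-x + exp(x) - 1|.
∫[-1,3] (-x + exp(x) - 1) dx = -8 - exp(-1) + exp(3).

-8 - exp(-1) + exp(3)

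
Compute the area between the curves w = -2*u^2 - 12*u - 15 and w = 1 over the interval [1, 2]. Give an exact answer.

On [1, 2], (-2*u^2 - 12*u - 15) - (1) = -2*u^2 - 12*u - 16 is ≤ 0 throughout, so the area is a single integral of |-2*u^2 - 12*u - 16|.
∫[1,2] (-2*u^2 - 12*u - 16) du = -116/3; the area of that piece is 116/3.

116/3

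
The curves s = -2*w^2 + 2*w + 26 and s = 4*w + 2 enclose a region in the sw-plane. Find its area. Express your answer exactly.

Both boundary curves give s as a function of w, so integrate with respect to w. Setting them equal: -2*w^2 - 2*w + 24 = 0, i.e. -2*(w - 3)*(w + 4) = 0, so they meet at w = -4, 3.
For w in [-4, 3], s = -2*w^2 + 2*w + 26 is on the right; area = ∫[-4,3] (-2*w^2 - 2*w + 24) dw = 343/3.

343/3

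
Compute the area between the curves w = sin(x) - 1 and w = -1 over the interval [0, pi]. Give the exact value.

2

On [0, pi], (sin(x) - 1) - (-1) = sin(x) is ≥ 0 throughout, so the area is a single integral of |sin(x)|.
∫[0,pi] (sin(x)) dx = 2.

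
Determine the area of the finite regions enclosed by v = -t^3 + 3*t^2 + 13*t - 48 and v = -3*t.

Set the curves equal: -t^3 + 3*t^2 + 13*t - 48 = -3*t, so -t^3 + 3*t^2 + 16*t - 48 = 0, which factors as -(t - 4)*(t - 3)*(t + 4) = 0. The curves meet at t = -4, 3, 4.
On [-4, 3], v = -3*t is on top; that piece has area ∫[-4,3] (-(-t^3 + 3*t^2 + 16*t - 48)) dt = 1029/4.
On [3, 4], v = -t^3 + 3*t^2 + 13*t - 48 is on top; that piece has area ∫[3,4] (-t^3 + 3*t^2 + 16*t - 48) dt = 5/4.
Total enclosed area = 1029/4 + 5/4 = 517/2.

517/2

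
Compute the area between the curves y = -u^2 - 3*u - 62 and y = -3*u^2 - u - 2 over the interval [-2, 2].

688/3

On [-2, 2], (-u^2 - 3*u - 62) - (-3*u^2 - u - 2) = 2*u^2 - 2*u - 60 is ≤ 0 throughout, so the area is a single integral of |2*u^2 - 2*u - 60|.
∫[-2,2] (2*u^2 - 2*u - 60) du = -688/3; the area of that piece is 688/3.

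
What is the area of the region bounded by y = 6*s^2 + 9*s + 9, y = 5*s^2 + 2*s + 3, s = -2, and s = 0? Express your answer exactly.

5

The difference (6*s^2 + 9*s + 9) - (5*s^2 + 2*s + 3) = s^2 + 7*s + 6 changes sign at s = -1 inside [-2, 0], so split the integral there.
∫[-2,-1] (s^2 + 7*s + 6) ds = -13/6; the area of that piece is 13/6.
∫[-1,0] (s^2 + 7*s + 6) ds = 17/6.
Total area = 13/6 + 17/6 = 5.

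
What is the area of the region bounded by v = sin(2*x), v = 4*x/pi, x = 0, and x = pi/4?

On [0, pi/4], (sin(2*x)) - (4*x/pi) = -4*x/pi + sin(2*x) is ≥ 0 throughout, so the area is a single integral of |-4*x/pi + sin(2*x)|.
∫[0,pi/4] (-4*x/pi + sin(2*x)) dx = 1/2 - pi/8.

1/2 - pi/8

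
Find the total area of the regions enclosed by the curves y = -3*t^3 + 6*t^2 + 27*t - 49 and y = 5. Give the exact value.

Set the curves equal: -3*t^3 + 6*t^2 + 27*t - 49 = 5, so -3*t^3 + 6*t^2 + 27*t - 54 = 0, which factors as -3*(t - 3)*(t - 2)*(t + 3) = 0. The curves meet at t = -3, 2, 3.
On [-3, 2], y = 5 is on top; that piece has area ∫[-3,2] (-(-3*t^3 + 6*t^2 + 27*t - 54)) dt = 875/4.
On [2, 3], y = -3*t^3 + 6*t^2 + 27*t - 49 is on top; that piece has area ∫[2,3] (-3*t^3 + 6*t^2 + 27*t - 54) dt = 11/4.
Total enclosed area = 875/4 + 11/4 = 443/2.

443/2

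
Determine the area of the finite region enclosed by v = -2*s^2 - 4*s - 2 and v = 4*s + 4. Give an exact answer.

8/3

Set the curves equal: -2*s^2 - 4*s - 2 = 4*s + 4, so -2*s^2 - 8*s - 6 = 0, which factors as -2*(s + 1)*(s + 3) = 0. The curves meet at s = -3, -1.
On [-3, -1], v = -2*s^2 - 4*s - 2 is on top; that piece has area ∫[-3,-1] (-2*s^2 - 8*s - 6) ds = 8/3.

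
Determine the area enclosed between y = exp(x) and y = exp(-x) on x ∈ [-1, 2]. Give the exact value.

-4 + exp(-2) + exp(-1) + exp(1) + exp(2)

The difference (exp(x)) - (exp(-x)) = exp(x) - exp(-x) changes sign at x = 0 inside [-1, 2], so split the integral there.
∫[-1,0] (exp(x) - exp(-x)) dx = -exp(1) - exp(-1) + 2; the area of that piece is -2 + exp(-1) + exp(1).
∫[0,2] (exp(x) - exp(-x)) dx = -2 + exp(-2) + exp(2).
Total area = (-2 + exp(-1) + exp(1)) + (-2 + exp(-2) + exp(2)) = -4 + exp(-2) + exp(-1) + exp(1) + exp(2).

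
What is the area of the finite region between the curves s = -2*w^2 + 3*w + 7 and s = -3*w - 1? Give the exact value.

125/3

Both boundary curves give s as a function of w, so integrate with respect to w. Setting them equal: -2*w^2 + 6*w + 8 = 0, i.e. -2*(w - 4)*(w + 1) = 0, so they meet at w = -1, 4.
For w in [-1, 4], s = -2*w^2 + 3*w + 7 is on the right; area = ∫[-1,4] (-2*w^2 + 6*w + 8) dw = 125/3.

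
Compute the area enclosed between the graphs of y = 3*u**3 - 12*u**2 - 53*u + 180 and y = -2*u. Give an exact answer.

3901/4

Set the curves equal: 3*u**3 - 12*u**2 - 53*u + 180 = -2*u, so 3*u**3 - 12*u**2 - 51*u + 180 = 0, which factors as 3*(u - 5)*(u - 3)*(u + 4) = 0. The curves meet at u = -4, 3, 5.
On [-4, 3], y = 3*u**3 - 12*u**2 - 53*u + 180 is on top; that piece has area ∫[-4,3] (3*u**3 - 12*u**2 - 51*u + 180) du = 3773/4.
On [3, 5], y = -2*u is on top; that piece has area ∫[3,5] (-(3*u**3 - 12*u**2 - 51*u + 180)) du = 32.
Total enclosed area = 3773/4 + 32 = 3901/4.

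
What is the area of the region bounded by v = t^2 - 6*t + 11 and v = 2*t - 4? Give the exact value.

Set the curves equal: t^2 - 6*t + 11 = 2*t - 4, so t^2 - 8*t + 15 = 0, which factors as (t - 5)*(t - 3) = 0. The curves meet at t = 3, 5.
On [3, 5], v = 2*t - 4 is on top; that piece has area ∫[3,5] (-(t^2 - 8*t + 15)) dt = 4/3.

4/3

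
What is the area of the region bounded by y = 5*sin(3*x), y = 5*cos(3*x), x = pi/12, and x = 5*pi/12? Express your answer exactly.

10*sqrt(2)/3

On [pi/12, 5*pi/12], (5*sin(3*x)) - (5*cos(3*x)) = 5*sin(3*x) - 5*cos(3*x) is ≥ 0 throughout, so the area is a single integral of |5*sin(3*x) - 5*cos(3*x)|.
∫[pi/12,5*pi/12] (5*sin(3*x) - 5*cos(3*x)) dx = 10*sqrt(2)/3.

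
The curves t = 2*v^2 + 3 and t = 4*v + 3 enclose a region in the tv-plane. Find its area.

Both boundary curves give t as a function of v, so integrate with respect to v. Setting them equal: 2*v^2 - 4*v = 0, i.e. 2*v*(v - 2) = 0, so they meet at v = 0, 2.
For v in [0, 2], t = 2*v^2 + 3 is on the left; area = ∫[0,2] (-(2*v^2 - 4*v)) dv = 8/3.

8/3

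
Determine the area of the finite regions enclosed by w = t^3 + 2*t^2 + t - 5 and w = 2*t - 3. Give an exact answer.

Set the curves equal: t^3 + 2*t^2 + t - 5 = 2*t - 3, so t^3 + 2*t^2 - t - 2 = 0, which factors as (t - 1)*(t + 1)*(t + 2) = 0. The curves meet at t = -2, -1, 1.
On [-2, -1], w = t^3 + 2*t^2 + t - 5 is on top; that piece has area ∫[-2,-1] (t^3 + 2*t^2 - t - 2) dt = 5/12.
On [-1, 1], w = 2*t - 3 is on top; that piece has area ∫[-1,1] (-(t^3 + 2*t^2 - t - 2)) dt = 8/3.
Total enclosed area = 5/12 + 8/3 = 37/12.

37/12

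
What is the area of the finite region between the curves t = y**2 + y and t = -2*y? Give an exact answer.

9/2

Both boundary curves give t as a function of y, so integrate with respect to y. Setting them equal: y**2 + 3*y = 0, i.e. y*(y + 3) = 0, so they meet at y = -3, 0.
For y in [-3, 0], t = y**2 + y is on the left; area = ∫[-3,0] (-(y**2 + 3*y)) dy = 9/2.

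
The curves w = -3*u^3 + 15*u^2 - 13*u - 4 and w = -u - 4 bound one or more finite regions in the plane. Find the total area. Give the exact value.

71/2

Set the curves equal: -3*u^3 + 15*u^2 - 13*u - 4 = -u - 4, so -3*u^3 + 15*u^2 - 12*u = 0, which factors as -3*u*(u - 4)*(u - 1) = 0. The curves meet at u = 0, 1, 4.
On [0, 1], w = -u - 4 is on top; that piece has area ∫[0,1] (-(-3*u^3 + 15*u^2 - 12*u)) du = 7/4.
On [1, 4], w = -3*u^3 + 15*u^2 - 13*u - 4 is on top; that piece has area ∫[1,4] (-3*u^3 + 15*u^2 - 12*u) du = 135/4.
Total enclosed area = 7/4 + 135/4 = 71/2.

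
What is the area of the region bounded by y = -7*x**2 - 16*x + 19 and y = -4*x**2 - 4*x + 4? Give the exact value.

108

Set the curves equal: -7*x**2 - 16*x + 19 = -4*x**2 - 4*x + 4, so -3*x**2 - 12*x + 15 = 0, which factors as -3*(x - 1)*(x + 5) = 0. The curves meet at x = -5, 1.
On [-5, 1], y = -7*x**2 - 16*x + 19 is on top; that piece has area ∫[-5,1] (-3*x**2 - 12*x + 15) dx = 108.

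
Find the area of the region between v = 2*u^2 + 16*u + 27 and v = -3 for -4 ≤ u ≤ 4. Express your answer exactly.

328

The difference (2*u^2 + 16*u + 27) - (-3) = 2*u^2 + 16*u + 30 changes sign at u = -3 inside [-4, 4], so split the integral there.
∫[-4,-3] (2*u^2 + 16*u + 30) du = -4/3; the area of that piece is 4/3.
∫[-3,4] (2*u^2 + 16*u + 30) du = 980/3.
Total area = 4/3 + 980/3 = 328.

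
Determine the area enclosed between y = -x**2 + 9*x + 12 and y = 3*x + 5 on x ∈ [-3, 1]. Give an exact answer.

32

The difference (-x**2 + 9*x + 12) - (3*x + 5) = -x**2 + 6*x + 7 changes sign at x = -1 inside [-3, 1], so split the integral there.
∫[-3,-1] (-x**2 + 6*x + 7) dx = -56/3; the area of that piece is 56/3.
∫[-1,1] (-x**2 + 6*x + 7) dx = 40/3.
Total area = 56/3 + 40/3 = 32.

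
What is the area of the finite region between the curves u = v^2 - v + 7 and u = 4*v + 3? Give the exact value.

Both boundary curves give u as a function of v, so integrate with respect to v. Setting them equal: v^2 - 5*v + 4 = 0, i.e. (v - 4)*(v - 1) = 0, so they meet at v = 1, 4.
For v in [1, 4], u = v^2 - v + 7 is on the left; area = ∫[1,4] (-(v^2 - 5*v + 4)) dv = 9/2.

9/2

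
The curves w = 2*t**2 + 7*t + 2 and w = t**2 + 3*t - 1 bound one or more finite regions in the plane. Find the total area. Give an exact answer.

4/3

Set the curves equal: 2*t**2 + 7*t + 2 = t**2 + 3*t - 1, so t**2 + 4*t + 3 = 0, which factors as (t + 1)*(t + 3) = 0. The curves meet at t = -3, -1.
On [-3, -1], w = t**2 + 3*t - 1 is on top; that piece has area ∫[-3,-1] (-(t**2 + 4*t + 3)) dt = 4/3.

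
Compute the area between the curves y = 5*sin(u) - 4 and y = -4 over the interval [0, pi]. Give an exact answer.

On [0, pi], (5*sin(u) - 4) - (-4) = 5*sin(u) is ≥ 0 throughout, so the area is a single integral of |5*sin(u)|.
∫[0,pi] (5*sin(u)) du = 10.

10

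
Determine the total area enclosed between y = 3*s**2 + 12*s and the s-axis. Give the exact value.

32

The curve meets the s-axis where 3*s**2 + 12*s = 0, i.e. 3*s*(s + 4) = 0, at s = -4, 0.
On [-4, 0] the curve lies below the axis; ∫[-4,0] (3*s**2 + 12*s) ds = -32, giving area 32.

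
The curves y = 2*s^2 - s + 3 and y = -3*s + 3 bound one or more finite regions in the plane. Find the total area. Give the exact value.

Set the curves equal: 2*s^2 - s + 3 = -3*s + 3, so 2*s^2 + 2*s = 0, which factors as 2*s*(s + 1) = 0. The curves meet at s = -1, 0.
On [-1, 0], y = -3*s + 3 is on top; that piece has area ∫[-1,0] (-(2*s^2 + 2*s)) ds = 1/3.

1/3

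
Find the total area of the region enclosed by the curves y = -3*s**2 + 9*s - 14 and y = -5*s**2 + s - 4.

72

Set the curves equal: -3*s**2 + 9*s - 14 = -5*s**2 + s - 4, so 2*s**2 + 8*s - 10 = 0, which factors as 2*(s - 1)*(s + 5) = 0. The curves meet at s = -5, 1.
On [-5, 1], y = -5*s**2 + s - 4 is on top; that piece has area ∫[-5,1] (-(2*s**2 + 8*s - 10)) ds = 72.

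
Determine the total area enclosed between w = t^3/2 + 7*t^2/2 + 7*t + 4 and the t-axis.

37/24

The curve meets the t-axis where t^3/2 + 7*t^2/2 + 7*t + 4 = 0, i.e. (t + 1)*(t + 2)*(t + 4)/2 = 0, at t = -4, -2, -1.
On [-4, -2] the curve lies above the axis; ∫[-4,-2] (t^3/2 + 7*t^2/2 + 7*t + 4) dt = 4/3, giving area 4/3.
On [-2, -1] the curve lies below the axis; ∫[-2,-1] (t^3/2 + 7*t^2/2 + 7*t + 4) dt = -5/24, giving area 5/24.
Total area = 4/3 + 5/24 = 37/24.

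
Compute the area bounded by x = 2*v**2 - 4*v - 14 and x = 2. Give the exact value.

Both boundary curves give x as a function of v, so integrate with respect to v. Setting them equal: 2*v**2 - 4*v - 16 = 0, i.e. 2*(v - 4)*(v + 2) = 0, so they meet at v = -2, 4.
For v in [-2, 4], x = 2*v**2 - 4*v - 14 is on the left; area = ∫[-2,4] (-(2*v**2 - 4*v - 16)) dv = 72.

72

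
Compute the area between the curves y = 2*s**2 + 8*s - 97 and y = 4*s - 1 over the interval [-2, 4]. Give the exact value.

504

On [-2, 4], (2*s**2 + 8*s - 97) - (4*s - 1) = 2*s**2 + 4*s - 96 is ≤ 0 throughout, so the area is a single integral of |2*s**2 + 4*s - 96|.
∫[-2,4] (2*s**2 + 4*s - 96) ds = -504; the area of that piece is 504.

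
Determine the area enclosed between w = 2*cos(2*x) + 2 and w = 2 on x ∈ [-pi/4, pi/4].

On [-pi/4, pi/4], (2*cos(2*x) + 2) - (2) = 2*cos(2*x) is ≥ 0 throughout, so the area is a single integral of |2*cos(2*x)|.
∫[-pi/4,pi/4] (2*cos(2*x)) dx = 2.

2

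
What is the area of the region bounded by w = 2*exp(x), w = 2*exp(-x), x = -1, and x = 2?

The difference (2*exp(x)) - (2*exp(-x)) = 2*exp(x) - 2*exp(-x) changes sign at x = 0 inside [-1, 2], so split the integral there.
∫[-1,0] (2*exp(x) - 2*exp(-x)) dx = -2*exp(1) - 2*exp(-1) + 4; the area of that piece is -4 + 2*exp(-1) + 2*exp(1).
∫[0,2] (2*exp(x) - 2*exp(-x)) dx = -4 + 2*exp(-2) + 2*exp(2).
Total area = (-4 + 2*exp(-1) + 2*exp(1)) + (-4 + 2*exp(-2) + 2*exp(2)) = -8 + 2*exp(-2) + 2*exp(-1) + 2*exp(1) + 2*exp(2).

-8 + 2*exp(-2) + 2*exp(-1) + 2*exp(1) + 2*exp(2)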